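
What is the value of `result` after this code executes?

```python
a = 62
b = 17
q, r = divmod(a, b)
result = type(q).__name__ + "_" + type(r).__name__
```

a is int; b is int; q is int; r is int; result = 'int_int'

'int_int'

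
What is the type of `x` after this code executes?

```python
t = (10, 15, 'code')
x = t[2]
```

Index 2 of tuple is a str literal

str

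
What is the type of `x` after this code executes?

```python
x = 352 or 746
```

'or' returns first truthy value (int)

int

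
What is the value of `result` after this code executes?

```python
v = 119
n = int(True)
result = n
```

v = 119; n = 1; result = 1

1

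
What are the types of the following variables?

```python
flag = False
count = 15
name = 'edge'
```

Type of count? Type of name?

count is assigned a bare integer (no decimal point), so it is an int; name is assigned a quoted string literal, so it is a str

int, str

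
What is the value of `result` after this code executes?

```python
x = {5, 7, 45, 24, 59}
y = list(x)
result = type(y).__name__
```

x is set; y is list; result = 'list'

'list'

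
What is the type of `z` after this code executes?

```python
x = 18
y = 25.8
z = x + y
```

int + float = float

float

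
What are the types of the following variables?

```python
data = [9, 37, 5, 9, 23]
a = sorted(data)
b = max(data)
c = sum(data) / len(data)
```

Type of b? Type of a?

max of ints returns int; sorted() returns list

int, list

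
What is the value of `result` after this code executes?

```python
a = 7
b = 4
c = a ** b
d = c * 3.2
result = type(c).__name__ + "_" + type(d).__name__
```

a is int; b is int; c is int; d is float; result = 'int_float'

'int_float'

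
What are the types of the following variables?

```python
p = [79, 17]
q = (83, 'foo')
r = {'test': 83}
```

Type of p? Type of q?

p is assigned a list literal (square brackets); q is assigned a tuple (parenthesized, comma-separated values)

list, tuple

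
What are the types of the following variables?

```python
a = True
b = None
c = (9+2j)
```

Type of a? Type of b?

a is assigned the constant True, which has type bool; b is assigned None, whose type is NoneType

bool, NoneType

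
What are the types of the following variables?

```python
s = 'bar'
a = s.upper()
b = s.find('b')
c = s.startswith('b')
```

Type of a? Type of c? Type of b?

upper() returns str; startswith() returns bool; find() returns int

str, bool, int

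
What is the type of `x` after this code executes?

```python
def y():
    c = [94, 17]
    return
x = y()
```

Bare return returns None

NoneType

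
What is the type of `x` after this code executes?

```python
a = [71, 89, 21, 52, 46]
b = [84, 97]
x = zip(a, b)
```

zip() returns a zip object

zip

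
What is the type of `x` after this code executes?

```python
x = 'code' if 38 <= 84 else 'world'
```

Both branches of conditional are str

str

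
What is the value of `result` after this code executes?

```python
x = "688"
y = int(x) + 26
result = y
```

x = '688'; y = 714; result = 714

714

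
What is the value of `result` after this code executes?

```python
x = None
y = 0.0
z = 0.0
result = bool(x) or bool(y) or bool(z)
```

x = None; y = 0.0; z = 0.0; result = False

False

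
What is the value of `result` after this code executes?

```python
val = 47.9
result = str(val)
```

val = 47.9; result = '47.9'

'47.9'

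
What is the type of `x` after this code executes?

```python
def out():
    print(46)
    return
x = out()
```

Bare return returns None

NoneType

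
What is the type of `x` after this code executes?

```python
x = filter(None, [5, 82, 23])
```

filter() returns a filter object

filter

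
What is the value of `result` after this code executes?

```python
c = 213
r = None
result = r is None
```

c = 213; r = None; result = True

True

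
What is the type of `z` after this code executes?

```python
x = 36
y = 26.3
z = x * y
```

int * float = float

float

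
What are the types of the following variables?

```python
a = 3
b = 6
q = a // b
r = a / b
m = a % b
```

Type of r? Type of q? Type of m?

/ returns float; // returns int; % of ints returns int

float, int, int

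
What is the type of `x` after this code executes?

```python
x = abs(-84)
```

abs() of int returns int

int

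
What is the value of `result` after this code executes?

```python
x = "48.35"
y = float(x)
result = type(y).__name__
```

x is str; y is float; result = 'float'

'float'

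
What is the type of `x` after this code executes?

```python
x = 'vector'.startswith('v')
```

str.startswith() returns bool

bool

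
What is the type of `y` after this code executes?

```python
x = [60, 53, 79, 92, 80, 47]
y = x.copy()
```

list.copy() returns list

list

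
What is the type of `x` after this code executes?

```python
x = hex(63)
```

hex() returns str representation

str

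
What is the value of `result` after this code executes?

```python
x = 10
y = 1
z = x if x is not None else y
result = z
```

x = 10; y = 1; z = 10; result = 10

10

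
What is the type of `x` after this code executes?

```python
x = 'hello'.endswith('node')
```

str.endswith() returns bool

bool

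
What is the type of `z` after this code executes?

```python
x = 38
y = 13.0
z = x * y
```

int * float = float

float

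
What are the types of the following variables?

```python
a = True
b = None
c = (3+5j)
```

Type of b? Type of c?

b is assigned None, whose type is NoneType; c is assigned (3+5j), an int plus an imaginary literal (j suffix), which evaluates to complex

NoneType, complex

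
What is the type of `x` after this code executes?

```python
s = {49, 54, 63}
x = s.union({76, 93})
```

set.union() returns a new set

set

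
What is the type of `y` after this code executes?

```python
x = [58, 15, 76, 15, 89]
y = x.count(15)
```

list.count() returns int

int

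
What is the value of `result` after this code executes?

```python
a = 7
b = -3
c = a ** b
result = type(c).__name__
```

a is int; b is int; c is float; result = 'float'

'float'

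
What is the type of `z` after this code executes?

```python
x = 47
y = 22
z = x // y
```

int // int = int

int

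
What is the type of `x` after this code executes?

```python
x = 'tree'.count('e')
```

str.count() returns int

int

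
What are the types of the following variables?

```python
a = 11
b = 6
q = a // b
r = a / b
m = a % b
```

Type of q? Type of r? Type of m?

// returns int; / returns float; % of ints returns int

int, float, int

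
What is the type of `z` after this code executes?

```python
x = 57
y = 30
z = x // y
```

int // int = int

int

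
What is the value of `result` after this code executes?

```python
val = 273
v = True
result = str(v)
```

val = 273; v = True; result = 'True'

'True'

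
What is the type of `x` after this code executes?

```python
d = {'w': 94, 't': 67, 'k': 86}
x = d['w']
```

Accessing dict[str, int] with str key returns int

int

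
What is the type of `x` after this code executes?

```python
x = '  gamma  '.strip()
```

str.strip() returns str

str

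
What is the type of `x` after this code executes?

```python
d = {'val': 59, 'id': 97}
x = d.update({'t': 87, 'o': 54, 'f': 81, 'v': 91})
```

dict.update() returns None

NoneType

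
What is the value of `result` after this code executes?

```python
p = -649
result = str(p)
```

p = -649; result = '-649'

'-649'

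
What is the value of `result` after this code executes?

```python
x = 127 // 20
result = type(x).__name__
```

x is int; result = 'int'

'int'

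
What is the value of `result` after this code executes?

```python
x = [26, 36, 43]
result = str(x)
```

x = [26, 36, 43]; result = '[26, 36, 43]'

'[26, 36, 43]'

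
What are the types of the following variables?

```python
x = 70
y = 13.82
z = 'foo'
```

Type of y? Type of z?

y is assigned a number with a decimal point, so it is a float; z is assigned a quoted string literal, so it is a str

float, str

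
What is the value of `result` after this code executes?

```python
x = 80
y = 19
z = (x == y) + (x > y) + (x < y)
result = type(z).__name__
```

x is int; y is int; z is int; result = 'int'

'int'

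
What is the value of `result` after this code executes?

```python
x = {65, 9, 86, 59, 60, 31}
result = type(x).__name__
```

x is set; result = 'set'

'set'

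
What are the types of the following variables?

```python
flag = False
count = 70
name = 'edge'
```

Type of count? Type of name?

count is assigned a bare integer (no decimal point), so it is an int; name is assigned a quoted string literal, so it is a str

int, str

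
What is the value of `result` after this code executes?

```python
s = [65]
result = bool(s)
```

s = [65]; result = True

True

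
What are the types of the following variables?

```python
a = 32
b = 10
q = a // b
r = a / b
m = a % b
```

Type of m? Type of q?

% of ints returns int; // returns int

int, int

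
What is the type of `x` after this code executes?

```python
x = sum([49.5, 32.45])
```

sum() of floats returns float

float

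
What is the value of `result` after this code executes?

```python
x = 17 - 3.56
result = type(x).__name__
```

x is float; result = 'float'

'float'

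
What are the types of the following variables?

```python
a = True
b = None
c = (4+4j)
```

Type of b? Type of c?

b is assigned None, whose type is NoneType; c is assigned (4+4j), an int plus an imaginary literal (j suffix), which evaluates to complex

NoneType, complex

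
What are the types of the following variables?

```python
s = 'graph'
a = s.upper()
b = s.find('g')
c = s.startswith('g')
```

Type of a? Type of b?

upper() returns str; find() returns int

str, int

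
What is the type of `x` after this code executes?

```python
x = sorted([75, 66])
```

sorted() always returns list

list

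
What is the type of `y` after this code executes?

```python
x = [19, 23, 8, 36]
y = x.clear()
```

list.clear() returns None

NoneType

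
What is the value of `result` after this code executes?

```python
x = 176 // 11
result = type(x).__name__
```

x is int; result = 'int'

'int'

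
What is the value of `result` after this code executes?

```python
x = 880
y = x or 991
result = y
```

x = 880; y = 880; result = 880

880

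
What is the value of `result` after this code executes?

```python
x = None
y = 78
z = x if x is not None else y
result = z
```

x = None; y = 78; z = 78; result = 78

78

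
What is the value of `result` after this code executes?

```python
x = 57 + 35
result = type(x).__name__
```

x is int; result = 'int'

'int'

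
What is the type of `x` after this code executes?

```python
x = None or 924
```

'or' with None returns the other truthy value

int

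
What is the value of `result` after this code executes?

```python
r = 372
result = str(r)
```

r = 372; result = '372'

'372'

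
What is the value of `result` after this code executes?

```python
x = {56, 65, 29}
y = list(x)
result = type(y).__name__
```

x is set; y is list; result = 'list'

'list'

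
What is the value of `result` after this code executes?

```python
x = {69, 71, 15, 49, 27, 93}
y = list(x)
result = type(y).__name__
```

x is set; y is list; result = 'list'

'list'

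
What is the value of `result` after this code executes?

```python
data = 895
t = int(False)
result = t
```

data = 895; t = 0; result = 0

0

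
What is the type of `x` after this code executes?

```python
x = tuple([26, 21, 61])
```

tuple() constructor returns tuple

tuple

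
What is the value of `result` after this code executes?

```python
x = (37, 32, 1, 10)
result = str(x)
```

x = (37, 32, 1, 10); result = '(37, 32, 1, 10)'

'(37, 32, 1, 10)'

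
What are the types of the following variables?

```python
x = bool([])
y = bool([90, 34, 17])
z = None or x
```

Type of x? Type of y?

bool() returns bool; bool() returns bool

bool, bool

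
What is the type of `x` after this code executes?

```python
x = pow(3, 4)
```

pow(int, int) returns int

int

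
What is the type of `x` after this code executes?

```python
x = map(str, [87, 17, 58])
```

map() returns a map object

map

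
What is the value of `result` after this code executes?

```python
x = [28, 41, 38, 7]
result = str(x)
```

x = [28, 41, 38, 7]; result = '[28, 41, 38, 7]'

'[28, 41, 38, 7]'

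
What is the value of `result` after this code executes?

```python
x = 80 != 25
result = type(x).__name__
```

x is bool; result = 'bool'

'bool'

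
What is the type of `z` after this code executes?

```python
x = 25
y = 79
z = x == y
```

Equality comparison returns bool

bool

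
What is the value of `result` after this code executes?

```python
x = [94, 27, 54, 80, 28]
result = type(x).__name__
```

x is list; result = 'list'

'list'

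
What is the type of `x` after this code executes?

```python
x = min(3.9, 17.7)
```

min() of floats returns float

float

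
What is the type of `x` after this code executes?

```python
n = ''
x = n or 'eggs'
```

'or' returns first truthy value (str)

str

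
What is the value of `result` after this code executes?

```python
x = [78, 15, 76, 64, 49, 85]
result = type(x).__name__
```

x is list; result = 'list'

'list'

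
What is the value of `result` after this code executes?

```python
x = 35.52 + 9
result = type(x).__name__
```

x is float; result = 'float'

'float'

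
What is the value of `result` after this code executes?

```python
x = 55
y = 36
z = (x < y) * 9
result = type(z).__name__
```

x is int; y is int; z is int; result = 'int'

'int'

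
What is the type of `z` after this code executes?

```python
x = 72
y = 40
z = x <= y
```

Comparison returns bool

bool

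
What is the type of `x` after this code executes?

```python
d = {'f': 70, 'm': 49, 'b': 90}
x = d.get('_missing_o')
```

dict.get() returns None when key not found

NoneType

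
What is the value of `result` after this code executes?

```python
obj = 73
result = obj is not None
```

obj = 73; result = True

True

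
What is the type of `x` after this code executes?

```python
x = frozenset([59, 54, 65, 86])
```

frozenset() returns frozenset

frozenset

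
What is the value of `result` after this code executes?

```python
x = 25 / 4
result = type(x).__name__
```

x is float; result = 'float'

'float'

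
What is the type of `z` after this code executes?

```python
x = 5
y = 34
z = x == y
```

Equality comparison returns bool

bool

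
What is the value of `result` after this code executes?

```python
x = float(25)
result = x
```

x = 25.0; result = 25.0

25.0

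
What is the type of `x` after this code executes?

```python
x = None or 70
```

'or' with None returns the other truthy value

int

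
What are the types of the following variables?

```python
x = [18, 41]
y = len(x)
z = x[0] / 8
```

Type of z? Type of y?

int / int = float; len() returns int

float, int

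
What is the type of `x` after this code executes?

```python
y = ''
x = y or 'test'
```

'or' returns first truthy value (str)

str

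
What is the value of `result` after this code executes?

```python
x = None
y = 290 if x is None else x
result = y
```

x = None; y = 290; result = 290

290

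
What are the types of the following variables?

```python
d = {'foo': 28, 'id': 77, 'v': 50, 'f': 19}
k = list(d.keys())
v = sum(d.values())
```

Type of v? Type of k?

sum of ints is int; list() converts to list

int, list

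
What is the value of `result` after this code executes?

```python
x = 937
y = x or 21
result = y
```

x = 937; y = 937; result = 937

937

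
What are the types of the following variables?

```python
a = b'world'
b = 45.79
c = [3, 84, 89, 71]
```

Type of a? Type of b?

a is assigned a bytes literal (b'...' prefix); b is assigned a number with a decimal point, so it is a float

bytes, float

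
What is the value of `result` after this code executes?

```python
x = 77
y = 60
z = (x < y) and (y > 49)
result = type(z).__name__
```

x is int; y is int; z is bool; result = 'bool'

'bool'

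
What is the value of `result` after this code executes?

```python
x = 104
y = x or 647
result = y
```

x = 104; y = 104; result = 104

104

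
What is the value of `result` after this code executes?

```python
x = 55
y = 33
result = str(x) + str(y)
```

x = 55; y = 33; result = '5533'

'5533'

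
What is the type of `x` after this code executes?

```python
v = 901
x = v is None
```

'is' comparison returns bool

bool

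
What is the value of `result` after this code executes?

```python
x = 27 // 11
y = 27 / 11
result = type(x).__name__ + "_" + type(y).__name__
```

x is int; y is float; result = 'int_float'

'int_float'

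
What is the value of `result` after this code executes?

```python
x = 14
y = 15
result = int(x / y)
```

x = 14; y = 15; result = 0

0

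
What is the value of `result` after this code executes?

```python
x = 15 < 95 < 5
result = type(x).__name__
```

x is bool; result = 'bool'

'bool'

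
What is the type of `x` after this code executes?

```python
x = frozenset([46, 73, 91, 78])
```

frozenset() returns frozenset

frozenset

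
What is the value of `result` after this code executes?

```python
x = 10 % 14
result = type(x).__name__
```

x is int; result = 'int'

'int'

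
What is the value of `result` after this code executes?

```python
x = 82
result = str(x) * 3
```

x = 82; result = '828282'

'828282'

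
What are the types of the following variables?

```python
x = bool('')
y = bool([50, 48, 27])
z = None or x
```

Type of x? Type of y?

bool() returns bool; bool() returns bool

bool, bool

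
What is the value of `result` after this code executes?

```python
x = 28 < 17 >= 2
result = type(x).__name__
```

x is bool; result = 'bool'

'bool'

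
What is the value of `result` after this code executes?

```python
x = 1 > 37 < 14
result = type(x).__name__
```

x is bool; result = 'bool'

'bool'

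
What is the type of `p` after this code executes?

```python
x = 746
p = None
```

None has type NoneType

NoneType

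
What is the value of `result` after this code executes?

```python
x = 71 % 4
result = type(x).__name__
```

x is int; result = 'int'

'int'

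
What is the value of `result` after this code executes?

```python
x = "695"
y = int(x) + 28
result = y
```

x = '695'; y = 723; result = 723

723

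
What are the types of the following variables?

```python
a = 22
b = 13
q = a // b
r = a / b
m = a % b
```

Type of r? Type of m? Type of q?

/ returns float; % of ints returns int; // returns int

float, int, int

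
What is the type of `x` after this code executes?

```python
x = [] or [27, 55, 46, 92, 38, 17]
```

'or' returns first truthy value (list)

list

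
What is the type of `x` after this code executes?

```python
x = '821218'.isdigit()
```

str.isdigit() returns bool

bool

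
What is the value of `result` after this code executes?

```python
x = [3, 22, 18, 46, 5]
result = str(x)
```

x = [3, 22, 18, 46, 5]; result = '[3, 22, 18, 46, 5]'

'[3, 22, 18, 46, 5]'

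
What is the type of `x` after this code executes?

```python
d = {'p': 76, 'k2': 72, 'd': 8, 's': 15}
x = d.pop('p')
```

dict.pop() returns the value

int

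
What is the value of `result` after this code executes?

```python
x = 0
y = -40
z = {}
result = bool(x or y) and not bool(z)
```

x = 0; y = -40; z = {}; result = True

True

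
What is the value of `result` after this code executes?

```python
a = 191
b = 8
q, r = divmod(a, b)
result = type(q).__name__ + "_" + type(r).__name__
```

a is int; b is int; q is int; r is int; result = 'int_int'

'int_int'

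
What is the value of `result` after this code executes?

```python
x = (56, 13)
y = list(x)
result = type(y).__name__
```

x is tuple; y is list; result = 'list'

'list'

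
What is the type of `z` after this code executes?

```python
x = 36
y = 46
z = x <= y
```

Comparison returns bool

bool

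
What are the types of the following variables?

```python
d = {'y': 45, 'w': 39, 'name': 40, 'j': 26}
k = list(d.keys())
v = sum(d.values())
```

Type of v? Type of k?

sum of ints is int; list() converts to list

int, list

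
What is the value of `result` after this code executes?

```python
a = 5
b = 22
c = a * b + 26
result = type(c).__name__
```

a is int; b is int; c is int; result = 'int'

'int'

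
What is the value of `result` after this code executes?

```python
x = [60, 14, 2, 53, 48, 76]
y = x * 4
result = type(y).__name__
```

x is list; y is list; result = 'list'

'list'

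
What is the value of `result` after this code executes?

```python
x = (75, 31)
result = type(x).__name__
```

x is tuple; result = 'tuple'

'tuple'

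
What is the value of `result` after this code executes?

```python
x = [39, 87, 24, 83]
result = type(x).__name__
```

x is list; result = 'list'

'list'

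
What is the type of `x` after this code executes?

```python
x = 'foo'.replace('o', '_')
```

str.replace() returns str

str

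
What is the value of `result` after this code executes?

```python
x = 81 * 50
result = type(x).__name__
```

x is int; result = 'int'

'int'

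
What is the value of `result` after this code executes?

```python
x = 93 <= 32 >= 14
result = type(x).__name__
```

x is bool; result = 'bool'

'bool'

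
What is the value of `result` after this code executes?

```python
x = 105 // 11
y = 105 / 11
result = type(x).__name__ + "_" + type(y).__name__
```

x is int; y is float; result = 'int_float'

'int_float'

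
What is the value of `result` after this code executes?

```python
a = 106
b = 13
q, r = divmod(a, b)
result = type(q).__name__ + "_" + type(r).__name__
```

a is int; b is int; q is int; r is int; result = 'int_int'

'int_int'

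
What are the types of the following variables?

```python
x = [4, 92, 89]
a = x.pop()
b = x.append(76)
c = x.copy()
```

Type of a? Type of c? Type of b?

pop() returns element; copy() returns list; append() returns None

int, list, NoneType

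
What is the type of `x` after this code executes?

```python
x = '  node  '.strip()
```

str.strip() returns str

str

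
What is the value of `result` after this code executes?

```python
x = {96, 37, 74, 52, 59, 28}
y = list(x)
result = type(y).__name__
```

x is set; y is list; result = 'list'

'list'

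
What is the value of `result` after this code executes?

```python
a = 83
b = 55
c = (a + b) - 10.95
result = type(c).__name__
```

a is int; b is int; c is float; result = 'float'

'float'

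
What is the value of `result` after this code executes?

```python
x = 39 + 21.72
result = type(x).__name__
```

x is float; result = 'float'

'float'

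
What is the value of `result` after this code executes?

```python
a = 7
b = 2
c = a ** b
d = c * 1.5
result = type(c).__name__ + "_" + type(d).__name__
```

a is int; b is int; c is int; d is float; result = 'int_float'

'int_float'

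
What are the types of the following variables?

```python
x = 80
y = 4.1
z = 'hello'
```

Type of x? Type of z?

x is assigned a bare integer (no decimal point), so it is an int; z is assigned a quoted string literal, so it is a str

int, str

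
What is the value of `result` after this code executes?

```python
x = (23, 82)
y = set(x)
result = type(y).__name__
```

x is tuple; y is set; result = 'set'

'set'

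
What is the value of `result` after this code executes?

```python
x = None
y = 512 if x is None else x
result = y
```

x = None; y = 512; result = 512

512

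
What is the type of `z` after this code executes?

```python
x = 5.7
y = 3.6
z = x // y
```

float // float = float

float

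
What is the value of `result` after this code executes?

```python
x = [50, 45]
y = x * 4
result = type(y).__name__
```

x is list; y is list; result = 'list'

'list'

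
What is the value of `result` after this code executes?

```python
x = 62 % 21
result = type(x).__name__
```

x is int; result = 'int'

'int'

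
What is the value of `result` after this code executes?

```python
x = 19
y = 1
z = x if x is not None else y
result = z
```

x = 19; y = 1; z = 19; result = 19

19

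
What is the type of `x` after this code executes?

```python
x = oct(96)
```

oct() returns str representation

str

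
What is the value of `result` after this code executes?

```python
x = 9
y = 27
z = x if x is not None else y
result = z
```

x = 9; y = 27; z = 9; result = 9

9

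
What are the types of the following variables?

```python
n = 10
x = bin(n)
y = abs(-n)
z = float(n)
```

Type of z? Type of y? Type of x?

float() returns float; abs() of int returns int; bin() returns str

float, int, str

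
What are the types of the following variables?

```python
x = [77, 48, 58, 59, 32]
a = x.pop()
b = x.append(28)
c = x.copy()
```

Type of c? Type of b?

copy() returns list; append() returns None

list, NoneType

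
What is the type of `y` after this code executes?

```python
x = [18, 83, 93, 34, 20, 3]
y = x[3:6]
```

Slicing a list returns a list

list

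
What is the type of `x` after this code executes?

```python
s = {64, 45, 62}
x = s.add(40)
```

set.add() returns None (mutates in place)

NoneType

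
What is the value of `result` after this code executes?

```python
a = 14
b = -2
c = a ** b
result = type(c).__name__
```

a is int; b is int; c is float; result = 'float'

'float'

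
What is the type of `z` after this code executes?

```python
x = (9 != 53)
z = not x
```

'not' returns bool

bool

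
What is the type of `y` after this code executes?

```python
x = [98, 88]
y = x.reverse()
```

list.reverse() returns None

NoneType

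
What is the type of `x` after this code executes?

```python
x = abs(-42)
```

abs() of int returns int

int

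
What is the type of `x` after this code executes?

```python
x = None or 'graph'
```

'or' with None returns the other truthy value (str)

str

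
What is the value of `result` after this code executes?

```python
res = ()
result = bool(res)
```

res = (); result = False

False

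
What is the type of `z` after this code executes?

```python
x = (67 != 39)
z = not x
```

'not' returns bool

bool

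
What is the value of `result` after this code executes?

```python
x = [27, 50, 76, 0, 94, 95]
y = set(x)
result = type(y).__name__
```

x is list; y is set; result = 'set'

'set'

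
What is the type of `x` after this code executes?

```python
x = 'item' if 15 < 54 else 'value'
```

Both branches of conditional are str

str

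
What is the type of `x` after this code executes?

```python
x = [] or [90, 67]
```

'or' returns first truthy value (list)

list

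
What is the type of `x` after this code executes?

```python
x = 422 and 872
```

'and' with truthy values returns last operand (int)

int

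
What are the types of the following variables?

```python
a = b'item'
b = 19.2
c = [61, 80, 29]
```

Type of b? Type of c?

b is assigned a number with a decimal point, so it is a float; c is assigned a list literal (square brackets)

float, list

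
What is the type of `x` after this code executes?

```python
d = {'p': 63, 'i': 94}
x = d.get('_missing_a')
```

dict.get() returns None when key not found

NoneType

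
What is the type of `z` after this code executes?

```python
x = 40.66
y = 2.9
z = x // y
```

float // float = float

float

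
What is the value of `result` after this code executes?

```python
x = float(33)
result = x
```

x = 33.0; result = 33.0

33.0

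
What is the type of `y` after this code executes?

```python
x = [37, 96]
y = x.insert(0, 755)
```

list.insert() returns None

NoneType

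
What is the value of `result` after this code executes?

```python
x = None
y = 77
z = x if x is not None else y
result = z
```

x = None; y = 77; z = 77; result = 77

77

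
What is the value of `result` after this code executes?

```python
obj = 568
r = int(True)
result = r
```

obj = 568; r = 1; result = 1

1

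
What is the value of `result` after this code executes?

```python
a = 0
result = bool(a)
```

a = 0; result = False

False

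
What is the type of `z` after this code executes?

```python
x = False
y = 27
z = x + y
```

bool + int = int (bool is subclass of int)

int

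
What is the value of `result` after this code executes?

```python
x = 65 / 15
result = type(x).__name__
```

x is float; result = 'float'

'float'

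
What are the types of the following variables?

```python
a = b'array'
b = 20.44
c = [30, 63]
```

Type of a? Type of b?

a is assigned a bytes literal (b'...' prefix); b is assigned a number with a decimal point, so it is a float

bytes, float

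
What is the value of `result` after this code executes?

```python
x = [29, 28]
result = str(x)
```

x = [29, 28]; result = '[29, 28]'

'[29, 28]'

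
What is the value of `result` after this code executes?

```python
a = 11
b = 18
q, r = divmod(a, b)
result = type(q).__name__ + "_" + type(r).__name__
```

a is int; b is int; q is int; r is int; result = 'int_int'

'int_int'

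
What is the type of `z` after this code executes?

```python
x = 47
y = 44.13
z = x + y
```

int + float = float

float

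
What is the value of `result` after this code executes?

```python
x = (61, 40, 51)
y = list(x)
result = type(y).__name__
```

x is tuple; y is list; result = 'list'

'list'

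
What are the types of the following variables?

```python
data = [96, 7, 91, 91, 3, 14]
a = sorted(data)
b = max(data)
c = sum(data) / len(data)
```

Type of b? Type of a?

max of ints returns int; sorted() returns list

int, list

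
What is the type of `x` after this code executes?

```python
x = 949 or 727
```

'or' returns first truthy value (int)

int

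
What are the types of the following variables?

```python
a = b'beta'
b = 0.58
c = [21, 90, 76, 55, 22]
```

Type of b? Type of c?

b is assigned a number with a decimal point, so it is a float; c is assigned a list literal (square brackets)

float, list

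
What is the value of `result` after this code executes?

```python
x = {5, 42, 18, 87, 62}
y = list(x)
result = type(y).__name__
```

x is set; y is list; result = 'list'

'list'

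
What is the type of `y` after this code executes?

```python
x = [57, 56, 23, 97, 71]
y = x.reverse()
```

list.reverse() returns None

NoneType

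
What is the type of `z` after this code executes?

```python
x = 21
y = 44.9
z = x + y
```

int + float = float

float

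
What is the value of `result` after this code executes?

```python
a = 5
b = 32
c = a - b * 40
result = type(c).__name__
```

a is int; b is int; c is int; result = 'int'

'int'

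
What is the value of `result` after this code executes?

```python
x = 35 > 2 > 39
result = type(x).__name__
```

x is bool; result = 'bool'

'bool'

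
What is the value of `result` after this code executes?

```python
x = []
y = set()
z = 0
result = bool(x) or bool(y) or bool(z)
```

x = []; y = set(); z = 0; result = False

False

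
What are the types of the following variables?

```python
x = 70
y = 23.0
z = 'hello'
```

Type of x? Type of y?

x is assigned a bare integer (no decimal point), so it is an int; y is assigned a number with a decimal point, so it is a float

int, float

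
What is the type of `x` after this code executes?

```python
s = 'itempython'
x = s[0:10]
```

Slicing a str returns str

str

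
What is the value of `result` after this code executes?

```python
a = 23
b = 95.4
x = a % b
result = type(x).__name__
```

a is int; b is float; x is float; result = 'float'

'float'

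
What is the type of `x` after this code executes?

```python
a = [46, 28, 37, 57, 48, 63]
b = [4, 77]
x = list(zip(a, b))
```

list(zip()) returns a list of tuples

list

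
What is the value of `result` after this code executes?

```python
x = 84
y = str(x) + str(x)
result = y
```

x = 84; y = '8484'; result = '8484'

'8484'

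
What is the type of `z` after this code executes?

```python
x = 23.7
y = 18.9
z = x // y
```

float // float = float

float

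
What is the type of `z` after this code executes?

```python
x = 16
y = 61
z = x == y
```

Equality comparison returns bool

bool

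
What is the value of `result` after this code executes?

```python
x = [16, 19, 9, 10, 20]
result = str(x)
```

x = [16, 19, 9, 10, 20]; result = '[16, 19, 9, 10, 20]'

'[16, 19, 9, 10, 20]'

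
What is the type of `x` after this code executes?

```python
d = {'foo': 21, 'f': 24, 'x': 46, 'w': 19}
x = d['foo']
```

Accessing dict[str, int] with str key returns int

int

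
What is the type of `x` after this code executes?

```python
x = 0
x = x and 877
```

'and' returns first falsy value (0 is int)

int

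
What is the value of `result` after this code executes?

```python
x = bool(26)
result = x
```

x = True; result = True

True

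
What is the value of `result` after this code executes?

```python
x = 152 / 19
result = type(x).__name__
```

x is float; result = 'float'

'float'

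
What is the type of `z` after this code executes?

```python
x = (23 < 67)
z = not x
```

'not' returns bool

bool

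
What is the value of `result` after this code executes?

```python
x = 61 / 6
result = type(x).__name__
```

x is float; result = 'float'

'float'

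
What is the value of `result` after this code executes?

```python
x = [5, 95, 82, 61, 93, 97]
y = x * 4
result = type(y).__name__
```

x is list; y is list; result = 'list'

'list'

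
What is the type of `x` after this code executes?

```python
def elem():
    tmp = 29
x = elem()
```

Function without return returns None

NoneType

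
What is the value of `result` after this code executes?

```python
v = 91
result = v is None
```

v = 91; result = False

False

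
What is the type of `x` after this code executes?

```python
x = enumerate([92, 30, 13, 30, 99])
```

enumerate() returns an enumerate object

enumerate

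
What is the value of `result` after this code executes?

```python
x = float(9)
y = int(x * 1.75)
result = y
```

x = 9.0; y = 15; result = 15

15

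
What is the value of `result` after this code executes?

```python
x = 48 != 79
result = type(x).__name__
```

x is bool; result = 'bool'

'bool'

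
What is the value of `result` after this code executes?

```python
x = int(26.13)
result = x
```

x = 26; result = 26

26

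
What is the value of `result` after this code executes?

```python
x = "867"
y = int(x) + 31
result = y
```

x = '867'; y = 898; result = 898

898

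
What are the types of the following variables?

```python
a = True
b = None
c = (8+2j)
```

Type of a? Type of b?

a is assigned the constant True, which has type bool; b is assigned None, whose type is NoneType

bool, NoneType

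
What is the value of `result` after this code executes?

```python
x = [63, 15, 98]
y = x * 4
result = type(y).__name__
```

x is list; y is list; result = 'list'

'list'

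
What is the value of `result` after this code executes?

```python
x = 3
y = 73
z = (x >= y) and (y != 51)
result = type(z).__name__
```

x is int; y is int; z is bool; result = 'bool'

'bool'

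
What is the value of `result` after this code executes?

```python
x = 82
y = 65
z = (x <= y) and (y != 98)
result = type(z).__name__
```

x is int; y is int; z is bool; result = 'bool'

'bool'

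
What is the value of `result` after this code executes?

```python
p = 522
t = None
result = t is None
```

p = 522; t = None; result = True

True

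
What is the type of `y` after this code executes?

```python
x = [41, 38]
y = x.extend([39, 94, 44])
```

list.extend() returns None

NoneType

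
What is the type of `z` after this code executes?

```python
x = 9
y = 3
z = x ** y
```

positive int ** positive int = int

int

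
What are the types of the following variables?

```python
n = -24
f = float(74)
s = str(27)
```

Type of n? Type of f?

n is assigned a bare integer (no decimal point), so it is an int; f is assigned the result of calling float(), which returns a float

int, float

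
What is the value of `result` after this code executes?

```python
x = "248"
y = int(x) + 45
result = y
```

x = '248'; y = 293; result = 293

293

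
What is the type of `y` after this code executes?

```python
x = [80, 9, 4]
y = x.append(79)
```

list.append() returns None (mutates in place)

NoneType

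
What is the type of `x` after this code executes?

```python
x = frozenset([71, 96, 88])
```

frozenset() returns frozenset

frozenset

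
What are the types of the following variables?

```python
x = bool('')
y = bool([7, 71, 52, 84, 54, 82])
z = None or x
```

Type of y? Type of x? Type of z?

bool() returns bool; bool() returns bool; None or bool returns the bool

bool, bool, bool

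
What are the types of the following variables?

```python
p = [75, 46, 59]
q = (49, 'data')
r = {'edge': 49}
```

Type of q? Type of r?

q is assigned a tuple (parenthesized, comma-separated values); r is assigned a dict literal ({key: value})

tuple, dict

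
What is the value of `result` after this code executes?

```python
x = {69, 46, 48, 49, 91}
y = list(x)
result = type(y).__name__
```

x is set; y is list; result = 'list'

'list'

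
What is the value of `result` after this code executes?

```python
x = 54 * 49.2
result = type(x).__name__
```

x is float; result = 'float'

'float'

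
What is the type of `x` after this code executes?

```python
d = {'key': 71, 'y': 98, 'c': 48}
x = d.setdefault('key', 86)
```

dict.setdefault() returns the (existing or default) value

int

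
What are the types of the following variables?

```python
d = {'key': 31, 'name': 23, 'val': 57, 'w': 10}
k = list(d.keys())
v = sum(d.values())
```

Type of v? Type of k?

sum of ints is int; list() converts to list

int, list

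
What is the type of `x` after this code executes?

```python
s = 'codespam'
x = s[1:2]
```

Slicing a str returns str

str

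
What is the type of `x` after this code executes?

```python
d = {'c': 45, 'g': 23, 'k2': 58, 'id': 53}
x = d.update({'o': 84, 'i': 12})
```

dict.update() returns None

NoneType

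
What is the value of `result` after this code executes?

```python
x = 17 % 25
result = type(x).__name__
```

x is int; result = 'int'

'int'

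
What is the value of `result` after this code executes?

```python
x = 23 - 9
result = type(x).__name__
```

x is int; result = 'int'

'int'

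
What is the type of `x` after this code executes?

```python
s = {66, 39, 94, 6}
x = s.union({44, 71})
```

set.union() returns a new set

set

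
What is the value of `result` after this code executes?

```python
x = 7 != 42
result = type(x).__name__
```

x is bool; result = 'bool'

'bool'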